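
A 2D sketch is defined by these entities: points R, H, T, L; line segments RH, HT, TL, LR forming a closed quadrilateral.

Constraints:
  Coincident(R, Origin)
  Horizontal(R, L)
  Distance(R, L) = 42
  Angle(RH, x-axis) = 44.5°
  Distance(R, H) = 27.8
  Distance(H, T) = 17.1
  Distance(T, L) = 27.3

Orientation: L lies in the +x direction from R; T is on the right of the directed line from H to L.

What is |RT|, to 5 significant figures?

15.202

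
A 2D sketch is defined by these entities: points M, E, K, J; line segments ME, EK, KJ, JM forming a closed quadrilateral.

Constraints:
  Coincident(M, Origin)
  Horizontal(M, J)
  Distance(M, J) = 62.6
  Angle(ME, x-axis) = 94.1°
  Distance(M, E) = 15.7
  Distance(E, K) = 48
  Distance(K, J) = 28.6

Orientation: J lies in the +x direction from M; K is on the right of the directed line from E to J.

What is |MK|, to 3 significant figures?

39.5

Checks: |EK| = 48.00 ✓; |KJ| = 28.60 ✓.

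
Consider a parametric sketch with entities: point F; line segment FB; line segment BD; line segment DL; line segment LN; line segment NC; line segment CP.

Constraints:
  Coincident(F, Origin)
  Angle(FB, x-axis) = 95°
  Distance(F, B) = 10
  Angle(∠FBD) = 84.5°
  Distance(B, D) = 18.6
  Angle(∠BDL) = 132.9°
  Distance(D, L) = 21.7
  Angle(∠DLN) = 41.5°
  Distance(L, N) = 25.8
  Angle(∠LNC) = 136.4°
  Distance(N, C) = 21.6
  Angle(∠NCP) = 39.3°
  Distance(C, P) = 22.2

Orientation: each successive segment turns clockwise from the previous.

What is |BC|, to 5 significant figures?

7.0740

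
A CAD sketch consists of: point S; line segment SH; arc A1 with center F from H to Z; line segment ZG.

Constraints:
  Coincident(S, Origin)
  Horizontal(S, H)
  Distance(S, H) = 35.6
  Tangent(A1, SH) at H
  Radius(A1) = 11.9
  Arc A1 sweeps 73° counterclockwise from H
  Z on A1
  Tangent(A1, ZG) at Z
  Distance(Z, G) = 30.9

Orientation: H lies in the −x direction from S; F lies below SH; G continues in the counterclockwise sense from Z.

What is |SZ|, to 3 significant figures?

47.7

S is at the origin; S and H share the same y with |SH| = 35.6 and H on the −x side, so H = (-35.6, 0.00). A1 meets SH tangentially, so FH is at right angles to SH, so F = H + (0, -11.9) = (-35.6, -11.9). On A1, H sits at bearing 90° from F; a 73° counterclockwise sweep puts Z at bearing 163°, so Z = F + 11.9·(cos 163°, sin 163°) = (-47.0, -8.42). Then |SZ| = |Z − S| = 47.7.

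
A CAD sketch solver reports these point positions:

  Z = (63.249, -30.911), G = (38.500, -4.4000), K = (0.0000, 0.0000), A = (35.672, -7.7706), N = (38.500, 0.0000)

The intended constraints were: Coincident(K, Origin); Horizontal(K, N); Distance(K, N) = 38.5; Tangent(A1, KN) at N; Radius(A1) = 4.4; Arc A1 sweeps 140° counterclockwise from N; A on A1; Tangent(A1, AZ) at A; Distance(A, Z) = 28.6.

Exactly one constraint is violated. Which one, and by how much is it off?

Distance(A, Z) = 28.6 — off by 7.40.

K = (0.00, 0.00) ✓; K.y = 0.00, N.y = 0.00 ✓; |KN| = 38.50 ✓; ∠(GN, NK) = 90.00° ✓; |GN| = 4.400 ✓; bearing(G→A) − bearing(G→N) = 140.0° ✓; |GA| = 4.400 ✓; ∠(GA, AZ) = 90.00° ✓; |AZ| = 36.00 ✗.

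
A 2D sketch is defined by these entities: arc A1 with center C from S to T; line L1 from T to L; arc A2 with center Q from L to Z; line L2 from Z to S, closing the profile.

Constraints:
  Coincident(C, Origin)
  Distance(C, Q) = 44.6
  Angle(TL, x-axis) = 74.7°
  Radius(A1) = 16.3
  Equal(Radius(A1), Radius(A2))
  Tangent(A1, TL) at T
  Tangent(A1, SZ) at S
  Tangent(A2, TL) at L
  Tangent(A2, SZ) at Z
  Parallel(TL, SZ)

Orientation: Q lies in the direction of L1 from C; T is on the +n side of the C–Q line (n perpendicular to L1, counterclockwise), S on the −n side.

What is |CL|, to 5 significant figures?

47.485

The slot axis is L1's direction at 74.7°, so u = (cos 74.7°, sin 74.7°) = (0.26387, 0.96456) and n = (−sin 74.7°, cos 74.7°) = (-0.96456, 0.26387). C is at the origin and Q lies 44.6 along u from C, so Q = 44.6·u = (11.769, 43.019). Tangency of A1 to both parallel lines with radius 16.3 puts T and S at C ± 16.3·n: T = (-15.722, 4.3011), S = (15.722, -4.3011). Equal radii place L and Z the same way about Q: L = Q + 16.3·n = (-3.9535, 47.320), Z = Q − 16.3·n = (27.491, 38.718). Then |CL| = |L − C| = 47.485.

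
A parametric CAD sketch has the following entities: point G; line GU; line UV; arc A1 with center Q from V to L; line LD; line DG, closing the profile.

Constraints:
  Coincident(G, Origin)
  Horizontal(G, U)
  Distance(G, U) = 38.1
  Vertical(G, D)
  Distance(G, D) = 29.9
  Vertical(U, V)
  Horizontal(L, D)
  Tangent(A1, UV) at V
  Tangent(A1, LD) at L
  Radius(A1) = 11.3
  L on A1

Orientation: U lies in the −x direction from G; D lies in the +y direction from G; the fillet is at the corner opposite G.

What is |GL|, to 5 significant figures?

40.153

G is at the origin; G and U share the same y with |GU| = 38.1 and U on the −x side, so U = (-38.100, 0.0000). GD is vertical with |GD| = 29.9 and D on the +y side, so D = (0.0000, 29.900). The virtual corner opposite G is at (-38.100, 29.900). The tangent condition forces QV to be normal to UV and A1 meets LD tangentially, so QL is at right angles to LD, with radius 11.3, so the center Q sits 11.3 in from both sides at Q = (-26.800, 18.600). That places the tangent points at V = (-38.100, 18.600) on UV and L = (-26.800, 29.900) on LD. Then |GL| = |L − G| = 40.153.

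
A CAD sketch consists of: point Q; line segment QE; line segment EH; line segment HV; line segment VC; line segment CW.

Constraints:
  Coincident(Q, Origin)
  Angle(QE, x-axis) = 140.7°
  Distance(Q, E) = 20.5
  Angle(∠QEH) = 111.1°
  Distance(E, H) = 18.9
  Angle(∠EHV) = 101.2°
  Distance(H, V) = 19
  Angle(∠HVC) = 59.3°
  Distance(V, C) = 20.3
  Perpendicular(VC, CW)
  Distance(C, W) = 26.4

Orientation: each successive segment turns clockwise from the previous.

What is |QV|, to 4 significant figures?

29.97

Q is at the origin; QE runs at 140.7° with length 20.5, so E = (-15.86, 12.98). ∠QEH = 111.1° gives EH at 71.80° from the x-axis; with |EH| = 18.9, H = (-9.961, 30.94). ∠EHV = 101.2° gives HV at -7.000° from the x-axis; with |HV| = 19.0, V = (8.898, 28.62). Then |QV| = |V − Q| = 29.97.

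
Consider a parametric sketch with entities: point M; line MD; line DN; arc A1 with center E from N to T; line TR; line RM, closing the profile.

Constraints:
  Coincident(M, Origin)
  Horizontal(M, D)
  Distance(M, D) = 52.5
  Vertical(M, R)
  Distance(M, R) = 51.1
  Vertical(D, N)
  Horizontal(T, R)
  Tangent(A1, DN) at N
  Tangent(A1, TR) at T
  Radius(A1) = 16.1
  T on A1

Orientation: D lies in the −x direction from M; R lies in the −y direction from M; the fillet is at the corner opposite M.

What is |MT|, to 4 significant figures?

62.74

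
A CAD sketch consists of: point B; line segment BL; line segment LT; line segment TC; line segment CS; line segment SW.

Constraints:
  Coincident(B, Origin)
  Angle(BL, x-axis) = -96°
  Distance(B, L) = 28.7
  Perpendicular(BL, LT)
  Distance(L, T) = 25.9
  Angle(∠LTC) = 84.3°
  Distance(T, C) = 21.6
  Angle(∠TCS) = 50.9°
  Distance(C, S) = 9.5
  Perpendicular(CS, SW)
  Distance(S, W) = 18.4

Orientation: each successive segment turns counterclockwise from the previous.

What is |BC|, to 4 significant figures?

24.82

BL ⟂ LT, so LT runs at -6.000°; with |LT| = 25.9, T = (22.76, -31.25). ∠LTC = 84.3° gives TC at 89.70° from the x-axis; with |TC| = 21.6, C = (22.87, -9.650). Then |BC| = |C − B| = 24.82.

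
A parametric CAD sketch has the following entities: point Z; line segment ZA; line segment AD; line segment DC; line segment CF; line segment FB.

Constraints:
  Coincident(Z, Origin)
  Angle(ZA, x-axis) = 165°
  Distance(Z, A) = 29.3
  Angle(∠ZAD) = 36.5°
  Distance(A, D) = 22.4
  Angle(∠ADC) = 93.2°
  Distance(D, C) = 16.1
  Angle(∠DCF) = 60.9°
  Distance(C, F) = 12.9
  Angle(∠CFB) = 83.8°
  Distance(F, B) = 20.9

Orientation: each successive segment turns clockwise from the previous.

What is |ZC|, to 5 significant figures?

1.3771

Z is at the origin; ZA runs at 165.0° with length 29.3, so A = (-28.302, 7.5834). ∠ZAD = 36.5° gives AD at 21.500° from the x-axis; with |AD| = 22.4, D = (-7.4603, 15.793). ∠ADC = 93.2° gives DC at -65.300° from the x-axis; with |DC| = 16.1, C = (-0.73261, 1.1660). Then |ZC| = |C − Z| = 1.3771.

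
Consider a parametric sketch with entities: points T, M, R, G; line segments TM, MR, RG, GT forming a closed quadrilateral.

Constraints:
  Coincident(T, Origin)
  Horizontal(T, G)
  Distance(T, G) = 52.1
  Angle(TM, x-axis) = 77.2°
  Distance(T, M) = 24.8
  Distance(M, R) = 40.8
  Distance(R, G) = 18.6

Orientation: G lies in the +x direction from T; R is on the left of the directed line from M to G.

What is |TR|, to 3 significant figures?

49.0

Checks: |MR| = 40.80 ✓; |RG| = 18.60 ✓.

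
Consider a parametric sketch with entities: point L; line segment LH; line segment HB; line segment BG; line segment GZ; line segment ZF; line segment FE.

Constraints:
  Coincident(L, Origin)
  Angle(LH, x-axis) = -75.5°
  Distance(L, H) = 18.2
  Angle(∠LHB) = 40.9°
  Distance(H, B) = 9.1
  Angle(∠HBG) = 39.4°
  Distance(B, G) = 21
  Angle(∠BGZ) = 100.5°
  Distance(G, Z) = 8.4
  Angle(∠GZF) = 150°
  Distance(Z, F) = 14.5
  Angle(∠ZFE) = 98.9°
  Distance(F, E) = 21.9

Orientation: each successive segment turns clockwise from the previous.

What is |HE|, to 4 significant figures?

16.28

∠GZF = 150.0° gives ZF at -104.7° from the x-axis; with |ZF| = 14.5, F = (16.53, -32.82). ∠ZFE = 98.9° gives FE at 174.2° from the x-axis; with |FE| = 21.9, E = (-5.258, -30.61). Then |HE| = |E − H| = 16.28.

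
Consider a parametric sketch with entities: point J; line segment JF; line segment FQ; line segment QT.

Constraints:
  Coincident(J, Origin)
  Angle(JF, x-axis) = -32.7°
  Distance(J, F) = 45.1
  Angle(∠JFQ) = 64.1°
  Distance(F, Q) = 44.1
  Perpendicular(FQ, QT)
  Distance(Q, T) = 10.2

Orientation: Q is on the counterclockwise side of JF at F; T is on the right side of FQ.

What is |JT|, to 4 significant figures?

56.33

J is at the origin; JF runs at -32.7° with length 45.1, so F = 45.1·(cos -32.7°, sin -32.7°) = (37.95, -24.36). ∠JFQ = 64.1°, so FQ runs at -32.7° + (180° − 64.1°) = 83.20° from the x-axis; with |FQ| = 44.1, Q = F + 44.1·(cos 83.20°, sin 83.20°) = (43.17, 19.42). The perpendicularity gives QT at right angles to FQ; with |QT| = 10.2 on the right of FQ, T = Q + 10.2·(0.9930, -0.1184) = (53.30, 18.22). Then |JT| = |T − J| = 56.33.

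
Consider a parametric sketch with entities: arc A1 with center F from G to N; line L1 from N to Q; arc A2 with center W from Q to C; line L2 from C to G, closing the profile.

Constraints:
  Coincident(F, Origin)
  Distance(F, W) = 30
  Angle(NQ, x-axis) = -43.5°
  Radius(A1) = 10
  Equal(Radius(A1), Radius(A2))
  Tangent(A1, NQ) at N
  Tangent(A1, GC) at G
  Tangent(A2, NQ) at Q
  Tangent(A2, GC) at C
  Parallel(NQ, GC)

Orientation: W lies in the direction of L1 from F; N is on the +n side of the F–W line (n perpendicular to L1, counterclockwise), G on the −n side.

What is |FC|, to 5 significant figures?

31.623

Tangency of A1 to both parallel lines with radius 10.0 puts N and G at F ± 10.0·n: N = (6.8835, 7.2537), G = (-6.8835, -7.2537). Equal radii place Q and C the same way about W: Q = W + 10.0·n = (28.645, -13.397), C = W − 10.0·n = (14.878, -27.904). Then |FC| = |C − F| = 31.623.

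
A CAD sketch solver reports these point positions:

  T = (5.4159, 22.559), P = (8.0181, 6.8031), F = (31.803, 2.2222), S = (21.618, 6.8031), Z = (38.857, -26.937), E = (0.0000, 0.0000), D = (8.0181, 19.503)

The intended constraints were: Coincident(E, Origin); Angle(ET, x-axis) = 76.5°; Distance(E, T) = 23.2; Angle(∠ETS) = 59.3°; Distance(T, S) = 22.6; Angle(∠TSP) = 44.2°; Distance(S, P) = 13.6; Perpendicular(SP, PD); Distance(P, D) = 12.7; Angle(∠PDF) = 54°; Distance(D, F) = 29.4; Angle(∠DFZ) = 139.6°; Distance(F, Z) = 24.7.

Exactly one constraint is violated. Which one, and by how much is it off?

Distance(F, Z) = 24.7 — off by 5.30.

E = (0.00, 0.00) ✓; ET at 76.50° ✓; |ET| = 23.20 ✓; ∠ETS = 59.30° ✓; |TS| = 22.60 ✓; ∠TSP = 44.20° ✓; |SP| = 13.60 ✓; ∠(SP, PD) = 90.00° ✓; |PD| = 12.70 ✓; ∠PDF = 54.00° ✓; |DF| = 29.40 ✓; ∠DFZ = 139.6° ✓; |FZ| = 30.00 ✗.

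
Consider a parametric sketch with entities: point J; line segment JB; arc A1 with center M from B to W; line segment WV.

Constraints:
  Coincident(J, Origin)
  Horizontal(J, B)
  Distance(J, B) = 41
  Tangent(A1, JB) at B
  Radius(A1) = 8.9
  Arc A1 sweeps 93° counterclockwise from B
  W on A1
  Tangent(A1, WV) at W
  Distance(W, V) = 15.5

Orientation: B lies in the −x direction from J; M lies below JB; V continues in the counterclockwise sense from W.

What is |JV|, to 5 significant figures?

55.007

J is at the origin; J and B share the same y with |JB| = 41.0 and B on the −x side, so B = (-41.000, 0.0000). The tangent condition forces MB to be normal to JB, so M = B + (0, -8.9) = (-41.000, -8.9000). On A1, B sits at bearing 90° from M; a 93° counterclockwise sweep puts W at bearing 183°, so W = M + 8.9·(cos 183°, sin 183°) = (-49.888, -9.3658). Since A1 is tangent to WV there, MW ⟂ WV, so WV runs along (−sin 183°, cos 183°); with |WV| = 15.5, V = (-49.077, -24.845). Then |JV| = |V − J| = 55.007.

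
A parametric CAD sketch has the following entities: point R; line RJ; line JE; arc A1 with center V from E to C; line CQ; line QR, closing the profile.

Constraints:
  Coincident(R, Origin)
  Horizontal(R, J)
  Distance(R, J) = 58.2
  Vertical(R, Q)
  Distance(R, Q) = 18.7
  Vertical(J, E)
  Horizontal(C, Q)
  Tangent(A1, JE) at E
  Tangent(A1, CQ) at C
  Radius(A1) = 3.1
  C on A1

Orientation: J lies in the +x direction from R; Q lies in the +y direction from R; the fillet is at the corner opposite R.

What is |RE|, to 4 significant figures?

60.25

R is at the origin; R and J share the same y with |RJ| = 58.2 and J on the +x side, so J = (58.20, 0.000). R and Q share the same x with |RQ| = 18.7 and Q on the +y side, so Q = (0.000, 18.70). The virtual corner opposite R is at (58.20, 18.70). The tangent condition forces VE to be normal to JE and since A1 is tangent to CQ there, VC ⟂ CQ, with radius 3.1, so the center V sits 3.1 in from both sides at V = (55.10, 15.60). That places the tangent points at E = (58.20, 15.60) on JE and C = (55.10, 18.70) on CQ. Then |RE| = |E − R| = 60.25.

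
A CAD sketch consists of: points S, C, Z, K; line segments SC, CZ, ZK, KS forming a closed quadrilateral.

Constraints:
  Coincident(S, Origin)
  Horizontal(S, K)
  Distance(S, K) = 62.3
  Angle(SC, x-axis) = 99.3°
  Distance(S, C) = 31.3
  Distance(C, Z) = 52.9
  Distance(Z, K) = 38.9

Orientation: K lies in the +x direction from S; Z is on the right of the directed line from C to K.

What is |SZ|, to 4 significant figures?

28.26

Checks: |CZ| = 52.90 ✓; |ZK| = 38.90 ✓.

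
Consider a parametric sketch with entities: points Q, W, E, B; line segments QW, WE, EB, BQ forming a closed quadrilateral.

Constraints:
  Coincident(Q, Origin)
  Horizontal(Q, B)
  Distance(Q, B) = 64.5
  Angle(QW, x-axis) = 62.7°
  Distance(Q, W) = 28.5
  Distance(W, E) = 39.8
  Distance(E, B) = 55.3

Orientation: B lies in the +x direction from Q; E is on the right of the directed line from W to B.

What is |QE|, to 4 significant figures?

18.21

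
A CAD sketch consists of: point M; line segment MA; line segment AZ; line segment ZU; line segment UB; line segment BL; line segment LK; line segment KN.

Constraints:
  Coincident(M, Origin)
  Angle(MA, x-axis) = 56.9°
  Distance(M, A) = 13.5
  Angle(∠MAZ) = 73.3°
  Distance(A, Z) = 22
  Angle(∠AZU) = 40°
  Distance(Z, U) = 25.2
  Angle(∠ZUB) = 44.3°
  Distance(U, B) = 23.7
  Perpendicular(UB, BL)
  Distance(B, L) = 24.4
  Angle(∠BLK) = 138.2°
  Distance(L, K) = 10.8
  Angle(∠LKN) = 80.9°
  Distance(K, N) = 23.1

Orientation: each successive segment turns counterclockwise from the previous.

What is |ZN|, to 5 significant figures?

16.394

M is at the origin; MA runs at 56.9° with length 13.5, so A = (7.3724, 11.309). ∠MAZ = 73.3° gives AZ at 163.60° from the x-axis; with |AZ| = 22.0, Z = (-13.733, 17.521). ∠AZU = 40.0° gives ZU at -56.400° from the x-axis; with |ZU| = 25.2, U = (0.21294, -3.4689). ∠ZUB = 44.3° gives UB at 79.300° from the x-axis; with |UB| = 23.7, B = (4.6132, 19.819). UB is perpendicular to BL, so BL runs at 169.30°; with |BL| = 24.4, L = (-19.363, 24.349). ∠BLK = 138.2° gives LK at -148.90° from the x-axis; with |LK| = 10.8, K = (-28.610, 18.771). ∠LKN = 80.9° gives KN at -49.800° from the x-axis; with |KN| = 23.1, N = (-13.700, 1.1270). Then |ZN| = |N − Z| = 16.394.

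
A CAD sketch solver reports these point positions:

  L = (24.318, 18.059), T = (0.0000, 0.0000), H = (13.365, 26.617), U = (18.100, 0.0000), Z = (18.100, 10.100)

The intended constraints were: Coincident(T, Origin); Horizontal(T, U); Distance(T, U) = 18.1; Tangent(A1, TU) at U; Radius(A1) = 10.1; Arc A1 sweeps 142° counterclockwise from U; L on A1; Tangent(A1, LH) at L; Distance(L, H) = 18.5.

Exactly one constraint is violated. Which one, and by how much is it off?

Distance(L, H) = 18.5 — off by 4.60.

T = (0.00, 0.00) ✓; T.y = 0.00, U.y = 0.00 ✓; |TU| = 18.10 ✓; ∠(ZU, UT) = 90.00° ✓; |ZU| = 10.10 ✓; bearing(Z→L) − bearing(Z→U) = 142.0° ✓; |ZL| = 10.10 ✓; ∠(ZL, LH) = 90.00° ✓; |LH| = 13.90 ✗.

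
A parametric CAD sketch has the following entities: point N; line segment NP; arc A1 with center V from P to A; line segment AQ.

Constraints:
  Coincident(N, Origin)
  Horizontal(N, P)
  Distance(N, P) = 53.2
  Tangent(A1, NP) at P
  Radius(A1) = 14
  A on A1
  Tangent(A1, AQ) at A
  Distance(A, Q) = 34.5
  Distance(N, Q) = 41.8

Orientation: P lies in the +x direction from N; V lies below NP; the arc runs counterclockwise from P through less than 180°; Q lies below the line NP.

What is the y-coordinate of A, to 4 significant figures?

-6.325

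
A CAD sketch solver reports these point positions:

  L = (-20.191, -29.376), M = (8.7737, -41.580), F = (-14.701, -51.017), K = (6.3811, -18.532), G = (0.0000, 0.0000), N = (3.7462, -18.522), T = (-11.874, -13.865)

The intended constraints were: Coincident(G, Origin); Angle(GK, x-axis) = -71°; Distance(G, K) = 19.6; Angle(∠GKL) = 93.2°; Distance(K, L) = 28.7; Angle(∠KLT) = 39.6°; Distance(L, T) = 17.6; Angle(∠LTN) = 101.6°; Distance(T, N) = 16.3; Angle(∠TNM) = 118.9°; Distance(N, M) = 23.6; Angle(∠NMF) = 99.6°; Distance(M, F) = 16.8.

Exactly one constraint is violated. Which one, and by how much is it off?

Distance(M, F) = 16.8 — off by 8.50.

G = (0.00, 0.00) ✓; GK at -71.00° ✓; |GK| = 19.60 ✓; ∠GKL = 93.20° ✓; |KL| = 28.70 ✓; ∠KLT = 39.60° ✓; |LT| = 17.60 ✓; ∠LTN = 101.6° ✓; |TN| = 16.30 ✓; ∠TNM = 118.9° ✓; |NM| = 23.60 ✓; ∠NMF = 99.60° ✓; |MF| = 25.30 ✗.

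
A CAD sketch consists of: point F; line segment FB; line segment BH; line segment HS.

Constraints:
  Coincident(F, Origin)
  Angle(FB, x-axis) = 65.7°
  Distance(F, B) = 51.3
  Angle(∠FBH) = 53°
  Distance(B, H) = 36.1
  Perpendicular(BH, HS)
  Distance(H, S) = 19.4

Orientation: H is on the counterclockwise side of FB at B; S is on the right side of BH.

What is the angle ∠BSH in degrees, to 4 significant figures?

61.75°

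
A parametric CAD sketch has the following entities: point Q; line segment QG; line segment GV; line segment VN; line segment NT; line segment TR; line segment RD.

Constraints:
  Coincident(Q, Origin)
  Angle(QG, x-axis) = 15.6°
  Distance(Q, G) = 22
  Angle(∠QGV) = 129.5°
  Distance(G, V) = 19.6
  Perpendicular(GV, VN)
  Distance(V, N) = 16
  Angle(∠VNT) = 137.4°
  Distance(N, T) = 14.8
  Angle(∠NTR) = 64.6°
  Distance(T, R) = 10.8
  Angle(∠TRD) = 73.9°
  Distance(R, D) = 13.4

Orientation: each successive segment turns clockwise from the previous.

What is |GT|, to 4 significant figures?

28.55

Q is at the origin; QG runs at 15.6° with length 22.0, so G = (21.19, 5.916). ∠QGV = 129.5° gives GV at -34.90° from the x-axis; with |GV| = 19.6, V = (37.26, -5.298). GV is perpendicular to VN, so VN runs at -124.9°; with |VN| = 16.0, N = (28.11, -18.42). ∠VNT = 137.4° gives NT at -167.5° from the x-axis; with |NT| = 14.8, T = (13.66, -21.62). Then |GT| = |T − G| = 28.55.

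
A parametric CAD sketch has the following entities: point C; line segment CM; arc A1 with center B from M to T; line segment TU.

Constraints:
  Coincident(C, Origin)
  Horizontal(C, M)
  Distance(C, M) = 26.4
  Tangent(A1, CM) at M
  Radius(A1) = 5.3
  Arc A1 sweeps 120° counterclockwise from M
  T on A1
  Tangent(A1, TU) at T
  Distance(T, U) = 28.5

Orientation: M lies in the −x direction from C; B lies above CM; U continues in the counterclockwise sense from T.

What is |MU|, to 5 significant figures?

34.032

C is at the origin; CM is horizontal with |CM| = 26.4 and M on the −x side, so M = (-26.400, 0.0000). The tangent condition forces BM to be normal to CM, so B = M + (0, 5.3) = (-26.400, 5.3000). On A1, M sits at bearing -90° from B; a 120° counterclockwise sweep puts T at bearing 30°, so T = B + 5.3·(cos 30°, sin 30°) = (-21.810, 7.9500). The tangent condition forces BT to be normal to TU, so TU runs along (−sin 30°, cos 30°); with |TU| = 28.5, U = (-36.060, 32.632). Then |MU| = |U − M| = 34.032.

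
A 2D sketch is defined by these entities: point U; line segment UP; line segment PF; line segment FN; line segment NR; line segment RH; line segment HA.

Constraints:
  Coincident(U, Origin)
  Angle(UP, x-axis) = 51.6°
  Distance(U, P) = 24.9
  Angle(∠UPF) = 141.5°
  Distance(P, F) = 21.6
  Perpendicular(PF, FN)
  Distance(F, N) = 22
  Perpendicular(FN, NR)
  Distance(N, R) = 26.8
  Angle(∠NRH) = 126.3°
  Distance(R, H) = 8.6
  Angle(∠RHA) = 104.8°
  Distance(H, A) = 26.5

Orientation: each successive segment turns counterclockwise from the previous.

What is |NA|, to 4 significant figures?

31.49

U is at the origin; UP runs at 51.6° with length 24.9, so P = (15.47, 19.51). ∠UPF = 141.5° gives PF at 90.10° from the x-axis; with |PF| = 21.6, F = (15.43, 41.11). PF ⟂ FN, so FN runs at -179.9°; with |FN| = 22.0, N = (-6.571, 41.08). FN is perpendicular to NR, so NR runs at -89.90°; with |NR| = 26.8, R = (-6.524, 14.28). ∠NRH = 126.3° gives RH at -36.20° from the x-axis; with |RH| = 8.6, H = (0.4155, 9.196). ∠RHA = 104.8° gives HA at 39.00° from the x-axis; with |HA| = 26.5, A = (21.01, 25.87). Then |NA| = |A − N| = 31.49.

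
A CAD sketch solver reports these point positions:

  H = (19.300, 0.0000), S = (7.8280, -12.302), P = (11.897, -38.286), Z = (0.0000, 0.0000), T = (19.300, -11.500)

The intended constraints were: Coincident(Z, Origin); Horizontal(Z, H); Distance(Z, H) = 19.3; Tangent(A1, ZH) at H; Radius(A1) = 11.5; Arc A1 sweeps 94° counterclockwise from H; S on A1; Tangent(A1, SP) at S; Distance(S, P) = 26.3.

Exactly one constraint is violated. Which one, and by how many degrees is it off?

Tangent(A1, SP) at S — off by 4.90°.

Z = (0.00, 0.00) ✓; Z.y = 0.00, H.y = 0.00 ✓; |ZH| = 19.30 ✓; ∠(TH, HZ) = 90.00° ✓; |TH| = 11.50 ✓; bearing(T→S) − bearing(T→H) = 94.00° ✓; |TS| = 11.50 ✓; ∠(TS, SP) = 85.10° ✗; |SP| = 26.30 ✓.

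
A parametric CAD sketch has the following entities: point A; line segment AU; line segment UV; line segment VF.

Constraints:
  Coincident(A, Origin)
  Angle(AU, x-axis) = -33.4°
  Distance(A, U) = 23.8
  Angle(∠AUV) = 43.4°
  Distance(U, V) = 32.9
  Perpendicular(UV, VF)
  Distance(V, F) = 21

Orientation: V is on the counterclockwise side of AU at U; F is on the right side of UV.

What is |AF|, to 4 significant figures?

40.48

∠AUV = 43.4°, so UV runs at -33.4° + (180° − 43.4°) = 103.2° from the x-axis; with |UV| = 32.9, V = U + 32.9·(cos 103.2°, sin 103.2°) = (12.36, 18.93). The perpendicularity gives VF at right angles to UV; with |VF| = 21.0 on the right of UV, F = V + 21.0·(0.9736, 0.2284) = (32.80, 23.72). Then |AF| = |F − A| = 40.48.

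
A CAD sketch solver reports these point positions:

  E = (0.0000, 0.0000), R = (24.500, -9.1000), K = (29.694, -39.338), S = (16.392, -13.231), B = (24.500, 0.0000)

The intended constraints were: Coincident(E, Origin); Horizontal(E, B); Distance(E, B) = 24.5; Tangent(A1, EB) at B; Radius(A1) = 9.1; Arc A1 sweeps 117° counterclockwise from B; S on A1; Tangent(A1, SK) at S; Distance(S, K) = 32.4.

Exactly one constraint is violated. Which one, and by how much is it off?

Distance(S, K) = 32.4 — off by 3.10.

E = (0.00, 0.00) ✓; E.y = 0.00, B.y = 0.00 ✓; |EB| = 24.50 ✓; ∠(RB, BE) = 90.00° ✓; |RB| = 9.100 ✓; bearing(R→S) − bearing(R→B) = 117.0° ✓; |RS| = 9.100 ✓; ∠(RS, SK) = 90.00° ✓; |SK| = 29.30 ✗.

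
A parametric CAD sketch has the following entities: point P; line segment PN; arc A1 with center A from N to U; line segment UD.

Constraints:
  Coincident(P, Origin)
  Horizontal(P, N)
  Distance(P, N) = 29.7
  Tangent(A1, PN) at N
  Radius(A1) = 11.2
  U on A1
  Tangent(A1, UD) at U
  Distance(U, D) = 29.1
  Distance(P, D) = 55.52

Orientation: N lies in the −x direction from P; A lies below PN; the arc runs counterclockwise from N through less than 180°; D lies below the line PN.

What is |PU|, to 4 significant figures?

42.74

Checks: |PN| = 29.70 ✓; |AU| = 11.20 ✓; ∠(AU, UD) = 90.00° ✓; |UD| = 29.10 ✓; |PD| = 55.52 ✓.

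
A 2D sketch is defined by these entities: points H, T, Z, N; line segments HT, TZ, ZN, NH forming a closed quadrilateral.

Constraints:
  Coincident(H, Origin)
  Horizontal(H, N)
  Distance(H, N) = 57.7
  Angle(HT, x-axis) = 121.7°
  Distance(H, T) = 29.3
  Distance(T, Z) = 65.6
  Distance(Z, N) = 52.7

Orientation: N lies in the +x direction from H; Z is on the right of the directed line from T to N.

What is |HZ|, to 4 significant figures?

36.37

H is at the origin; H and N share the same y with |HN| = 57.7 and N in +x, so N = (57.7, 0). HT runs at 121.7° with |HT| = 29.3, so T = (-15.40, 24.93). Z is determined by |TZ| = 65.6 and |ZN| = 52.7 together: it lies at the intersection of circle(T, 65.6) and circle(N, 52.7). With |TN| = 77.23, the foot of the radical line on TN is 48.50 from T and the perpendicular offset is √(65.6² − 48.50²) = 44.18. Taking the right-of-TN solution: Z = (16.24, -32.54).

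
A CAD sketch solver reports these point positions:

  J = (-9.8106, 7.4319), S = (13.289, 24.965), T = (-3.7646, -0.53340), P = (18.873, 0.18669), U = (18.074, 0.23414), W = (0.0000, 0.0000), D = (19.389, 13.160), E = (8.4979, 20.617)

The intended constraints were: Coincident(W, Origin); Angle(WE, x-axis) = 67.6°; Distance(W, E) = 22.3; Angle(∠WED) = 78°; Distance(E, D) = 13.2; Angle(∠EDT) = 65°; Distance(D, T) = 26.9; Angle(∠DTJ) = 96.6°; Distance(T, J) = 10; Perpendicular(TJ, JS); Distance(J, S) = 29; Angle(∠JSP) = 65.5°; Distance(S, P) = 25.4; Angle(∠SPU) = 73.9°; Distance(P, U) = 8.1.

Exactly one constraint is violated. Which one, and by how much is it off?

Distance(P, U) = 8.1 — off by 7.30.

W = (0.00, 0.00) ✓; WE at 67.60° ✓; |WE| = 22.30 ✓; ∠WED = 78.00° ✓; |ED| = 13.20 ✓; ∠EDT = 65.00° ✓; |DT| = 26.90 ✓; ∠DTJ = 96.60° ✓; |TJ| = 10.00 ✓; ∠(TJ, JS) = 90.00° ✓; |JS| = 29.00 ✓; ∠JSP = 65.50° ✓; |SP| = 25.40 ✓; ∠SPU = 73.90° ✓; |PU| = 0.8004 ✗.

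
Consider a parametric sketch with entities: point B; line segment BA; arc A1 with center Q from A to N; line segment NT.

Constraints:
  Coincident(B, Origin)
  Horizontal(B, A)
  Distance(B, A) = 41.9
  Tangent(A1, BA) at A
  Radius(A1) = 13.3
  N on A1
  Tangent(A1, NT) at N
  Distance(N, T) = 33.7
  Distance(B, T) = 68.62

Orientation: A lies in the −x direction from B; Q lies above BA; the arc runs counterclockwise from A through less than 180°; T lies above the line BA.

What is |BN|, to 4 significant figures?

36.61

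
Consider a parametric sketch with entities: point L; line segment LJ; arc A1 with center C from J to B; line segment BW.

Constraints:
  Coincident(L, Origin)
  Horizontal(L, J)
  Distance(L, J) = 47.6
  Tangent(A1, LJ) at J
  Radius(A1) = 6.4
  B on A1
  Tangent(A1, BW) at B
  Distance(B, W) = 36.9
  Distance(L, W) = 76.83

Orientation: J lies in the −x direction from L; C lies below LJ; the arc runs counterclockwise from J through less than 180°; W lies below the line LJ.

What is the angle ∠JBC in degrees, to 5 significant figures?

55.037°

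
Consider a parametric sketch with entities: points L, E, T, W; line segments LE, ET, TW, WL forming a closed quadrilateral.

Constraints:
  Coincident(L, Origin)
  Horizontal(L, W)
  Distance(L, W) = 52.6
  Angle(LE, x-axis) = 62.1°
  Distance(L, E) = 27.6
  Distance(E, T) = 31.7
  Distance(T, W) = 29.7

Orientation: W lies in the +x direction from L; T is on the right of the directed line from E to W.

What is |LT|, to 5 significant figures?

24.058

Checks: |ET| = 31.70 ✓; |TW| = 29.70 ✓.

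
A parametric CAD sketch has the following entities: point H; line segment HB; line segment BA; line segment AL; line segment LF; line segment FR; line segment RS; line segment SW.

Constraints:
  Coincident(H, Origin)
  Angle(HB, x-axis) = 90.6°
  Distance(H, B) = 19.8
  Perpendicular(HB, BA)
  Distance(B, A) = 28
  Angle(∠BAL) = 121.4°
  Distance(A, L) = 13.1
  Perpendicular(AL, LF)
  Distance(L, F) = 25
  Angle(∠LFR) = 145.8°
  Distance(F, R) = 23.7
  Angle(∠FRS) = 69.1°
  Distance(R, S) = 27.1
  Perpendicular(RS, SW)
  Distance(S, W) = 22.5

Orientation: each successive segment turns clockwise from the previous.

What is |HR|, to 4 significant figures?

10.69

H is at the origin; HB runs at 90.6° with length 19.8, so B = (-0.2073, 19.80). The perpendicularity gives BA at right angles to HB, so BA runs at 0.6000°; with |BA| = 28.0, A = (27.79, 20.09). ∠BAL = 121.4° gives AL at -58.00° from the x-axis; with |AL| = 13.1, L = (34.73, 8.983). AL ⟂ LF, so LF runs at -148.0°; with |LF| = 25.0, F = (13.53, -4.265). ∠LFR = 145.8° gives FR at 177.8° from the x-axis; with |FR| = 23.7, R = (-10.15, -3.355). Then |HR| = |R − H| = 10.69.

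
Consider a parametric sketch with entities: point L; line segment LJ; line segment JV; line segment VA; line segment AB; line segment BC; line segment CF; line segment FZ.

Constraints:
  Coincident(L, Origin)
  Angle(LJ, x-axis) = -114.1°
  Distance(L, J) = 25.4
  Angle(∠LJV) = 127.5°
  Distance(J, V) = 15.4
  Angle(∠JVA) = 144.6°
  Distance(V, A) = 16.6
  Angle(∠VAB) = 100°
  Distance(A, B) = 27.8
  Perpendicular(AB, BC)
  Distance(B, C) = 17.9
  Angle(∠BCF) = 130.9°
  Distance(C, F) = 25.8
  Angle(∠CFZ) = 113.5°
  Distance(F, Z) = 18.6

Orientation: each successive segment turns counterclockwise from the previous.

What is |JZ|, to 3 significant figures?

12.7

∠BCF = 130.9° gives CF at -167° from the x-axis; with |CF| = 25.8, F = (-11.3, -16.8). ∠CFZ = 113.5° gives FZ at -101° from the x-axis; with |FZ| = 18.6, Z = (-14.7, -35.1). Then |JZ| = |Z − J| = 12.7.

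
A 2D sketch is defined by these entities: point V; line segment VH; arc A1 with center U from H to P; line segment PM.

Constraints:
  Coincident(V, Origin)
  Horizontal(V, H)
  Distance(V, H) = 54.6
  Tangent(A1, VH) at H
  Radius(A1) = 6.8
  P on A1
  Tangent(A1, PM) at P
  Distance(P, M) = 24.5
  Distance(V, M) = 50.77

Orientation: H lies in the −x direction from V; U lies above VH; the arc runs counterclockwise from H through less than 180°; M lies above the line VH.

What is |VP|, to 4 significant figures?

48.29

V is at the origin; VH is horizontal with |VH| = 54.6 and H on the −x side, so H = (-54.60, 0.000). Since A1 is tangent to VH there, UH ⟂ VH, so U = H + (0, 6.8) = (-54.60, 6.800). Since UP ⟂ PM (tangency), |UM| = √(6.8² + 24.5²) = 25.43 regardless of where P sits on A1. So M lies on both circle(V, 50.77) and circle(U, 25.43); the above-VH intersection is M = (-41.82, 28.78). P is the foot of the tangent from M: P = (-48.02, 5.080).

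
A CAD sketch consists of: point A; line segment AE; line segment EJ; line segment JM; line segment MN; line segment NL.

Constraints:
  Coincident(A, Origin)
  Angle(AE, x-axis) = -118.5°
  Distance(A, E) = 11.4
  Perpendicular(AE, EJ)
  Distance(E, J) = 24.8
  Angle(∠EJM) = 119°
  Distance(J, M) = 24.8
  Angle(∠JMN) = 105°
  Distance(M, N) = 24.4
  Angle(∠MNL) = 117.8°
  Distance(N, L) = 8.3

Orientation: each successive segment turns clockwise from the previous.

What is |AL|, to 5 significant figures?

27.151

A is at the origin; AE runs at -118.5° with length 11.4, so E = (-5.4396, -10.019). AE is perpendicular to EJ, so EJ runs at 151.50°; with |EJ| = 24.8, J = (-27.234, 1.8150). ∠EJM = 119.0° gives JM at 90.500° from the x-axis; with |JM| = 24.8, M = (-27.451, 26.614). ∠JMN = 105.0° gives MN at 15.500° from the x-axis; with |MN| = 24.4, N = (-3.9381, 33.135). ∠MNL = 117.8° gives NL at -46.700° from the x-axis; with |NL| = 8.3, L = (1.7542, 27.094). Then |AL| = |L − A| = 27.151.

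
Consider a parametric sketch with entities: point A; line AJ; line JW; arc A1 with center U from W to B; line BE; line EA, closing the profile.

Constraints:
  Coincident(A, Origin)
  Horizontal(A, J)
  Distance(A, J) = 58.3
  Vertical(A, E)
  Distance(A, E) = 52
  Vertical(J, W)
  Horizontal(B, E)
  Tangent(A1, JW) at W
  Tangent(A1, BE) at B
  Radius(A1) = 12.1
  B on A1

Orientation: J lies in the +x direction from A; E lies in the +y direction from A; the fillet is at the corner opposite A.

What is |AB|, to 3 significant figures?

69.6

A is at the origin; AJ is horizontal with |AJ| = 58.3 and J on the +x side, so J = (58.3, 0.00). AE is vertical with |AE| = 52.0 and E on the +y side, so E = (0.00, 52.0). The virtual corner opposite A is at (58.3, 52.0). A1 meets JW tangentially, so UW is at right angles to JW and A1 meets BE tangentially, so UB is at right angles to BE, with radius 12.1, so the center U sits 12.1 in from both sides at U = (46.2, 39.9). That places the tangent points at W = (58.3, 39.9) on JW and B = (46.2, 52.0) on BE. Then |AB| = |B − A| = 69.6.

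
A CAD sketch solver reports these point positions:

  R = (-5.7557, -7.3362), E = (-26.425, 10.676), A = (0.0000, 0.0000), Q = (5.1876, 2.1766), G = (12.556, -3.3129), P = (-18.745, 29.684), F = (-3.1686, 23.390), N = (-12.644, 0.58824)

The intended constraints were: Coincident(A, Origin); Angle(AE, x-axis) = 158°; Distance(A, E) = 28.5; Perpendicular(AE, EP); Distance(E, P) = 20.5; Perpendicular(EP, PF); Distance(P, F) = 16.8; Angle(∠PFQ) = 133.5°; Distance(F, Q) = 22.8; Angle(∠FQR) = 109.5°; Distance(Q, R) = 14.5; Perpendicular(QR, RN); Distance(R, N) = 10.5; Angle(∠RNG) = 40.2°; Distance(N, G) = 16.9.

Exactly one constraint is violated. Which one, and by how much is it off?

Distance(N, G) = 16.9 — off by 8.60.

A = (0.00, 0.00) ✓; AE at 158.0° ✓; |AE| = 28.50 ✓; ∠(AE, EP) = 90.00° ✓; |EP| = 20.50 ✓; ∠(EP, PF) = 90.00° ✓; |PF| = 16.80 ✓; ∠PFQ = 133.5° ✓; |FQ| = 22.80 ✓; ∠FQR = 109.5° ✓; |QR| = 14.50 ✓; ∠(QR, RN) = 90.00° ✓; |RN| = 10.50 ✓; ∠RNG = 40.20° ✓; |NG| = 25.50 ✗.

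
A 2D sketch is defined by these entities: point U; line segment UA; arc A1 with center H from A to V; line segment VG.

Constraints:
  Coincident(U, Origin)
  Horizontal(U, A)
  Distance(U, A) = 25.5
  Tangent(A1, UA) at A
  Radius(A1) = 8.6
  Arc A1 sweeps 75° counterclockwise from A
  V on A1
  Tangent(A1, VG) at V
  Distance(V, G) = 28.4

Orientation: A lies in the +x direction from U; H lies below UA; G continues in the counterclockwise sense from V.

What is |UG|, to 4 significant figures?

35.21

On A1, A sits at bearing 90° from H; a 75° counterclockwise sweep puts V at bearing 165°, so V = H + 8.6·(cos 165°, sin 165°) = (17.19, -6.374). The tangent condition forces HV to be normal to VG, so VG runs along (−sin 165°, cos 165°); with |VG| = 28.4, G = (9.843, -33.81). Then |UG| = |G − U| = 35.21.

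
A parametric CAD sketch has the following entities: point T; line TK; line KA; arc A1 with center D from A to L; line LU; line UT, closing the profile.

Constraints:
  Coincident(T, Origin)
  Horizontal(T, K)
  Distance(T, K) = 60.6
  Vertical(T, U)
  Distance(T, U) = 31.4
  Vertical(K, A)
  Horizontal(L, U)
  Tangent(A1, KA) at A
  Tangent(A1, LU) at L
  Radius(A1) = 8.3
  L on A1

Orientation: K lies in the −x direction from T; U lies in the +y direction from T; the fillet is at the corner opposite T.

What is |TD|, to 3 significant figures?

57.2

T is at the origin; TK is horizontal with |TK| = 60.6 and K on the −x side, so K = (-60.6, 0.00). TU is vertical with |TU| = 31.4 and U on the +y side, so U = (0.00, 31.4). The virtual corner opposite T is at (-60.6, 31.4). Tangency of A1 to KA means the radius DA is perpendicular to KA and since A1 is tangent to LU there, DL ⟂ LU, with radius 8.3, so the center D sits 8.3 in from both sides at D = (-52.3, 23.1). Then |TD| = |D − T| = 57.2.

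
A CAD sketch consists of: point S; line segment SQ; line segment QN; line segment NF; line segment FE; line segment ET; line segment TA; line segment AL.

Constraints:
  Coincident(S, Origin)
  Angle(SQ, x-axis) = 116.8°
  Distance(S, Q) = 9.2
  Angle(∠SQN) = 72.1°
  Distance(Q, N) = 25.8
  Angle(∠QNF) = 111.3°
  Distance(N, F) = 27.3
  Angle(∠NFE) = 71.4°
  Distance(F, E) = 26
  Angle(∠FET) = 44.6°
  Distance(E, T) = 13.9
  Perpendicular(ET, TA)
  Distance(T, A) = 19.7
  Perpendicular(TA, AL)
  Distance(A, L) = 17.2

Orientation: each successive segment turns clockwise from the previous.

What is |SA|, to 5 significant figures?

37.324

∠FET = 44.6° gives ET at 56.200° from the x-axis; with |ET| = 13.9, T = (17.337, -5.0687). ET ⟂ TA, so TA runs at -33.800°; with |TA| = 19.7, A = (33.708, -16.028). Then |SA| = |A − S| = 37.324.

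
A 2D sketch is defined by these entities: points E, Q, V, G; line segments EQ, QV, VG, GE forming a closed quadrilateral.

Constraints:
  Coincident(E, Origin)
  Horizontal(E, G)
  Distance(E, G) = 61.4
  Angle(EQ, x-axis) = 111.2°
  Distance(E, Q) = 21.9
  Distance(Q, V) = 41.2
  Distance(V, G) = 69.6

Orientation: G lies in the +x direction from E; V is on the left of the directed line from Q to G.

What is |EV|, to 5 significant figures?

55.974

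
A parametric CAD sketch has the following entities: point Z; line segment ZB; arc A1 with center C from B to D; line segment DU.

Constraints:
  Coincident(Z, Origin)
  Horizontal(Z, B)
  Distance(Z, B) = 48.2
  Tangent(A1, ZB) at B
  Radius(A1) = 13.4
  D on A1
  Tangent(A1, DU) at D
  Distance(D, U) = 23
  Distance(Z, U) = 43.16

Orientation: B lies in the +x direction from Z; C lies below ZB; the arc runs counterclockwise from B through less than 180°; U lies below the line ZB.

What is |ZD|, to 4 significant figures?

36.63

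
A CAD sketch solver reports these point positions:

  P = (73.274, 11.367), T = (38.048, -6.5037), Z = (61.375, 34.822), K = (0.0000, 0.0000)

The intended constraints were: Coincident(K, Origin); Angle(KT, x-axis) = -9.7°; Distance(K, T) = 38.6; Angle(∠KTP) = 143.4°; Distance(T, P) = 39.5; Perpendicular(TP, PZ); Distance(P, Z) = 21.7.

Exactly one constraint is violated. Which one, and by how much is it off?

Distance(P, Z) = 21.7 — off by 4.60.

K = (0.00, 0.00) ✓; KT at -9.700° ✓; |KT| = 38.60 ✓; ∠KTP = 143.4° ✓; |TP| = 39.50 ✓; ∠(TP, PZ) = 90.00° ✓; |PZ| = 26.30 ✗.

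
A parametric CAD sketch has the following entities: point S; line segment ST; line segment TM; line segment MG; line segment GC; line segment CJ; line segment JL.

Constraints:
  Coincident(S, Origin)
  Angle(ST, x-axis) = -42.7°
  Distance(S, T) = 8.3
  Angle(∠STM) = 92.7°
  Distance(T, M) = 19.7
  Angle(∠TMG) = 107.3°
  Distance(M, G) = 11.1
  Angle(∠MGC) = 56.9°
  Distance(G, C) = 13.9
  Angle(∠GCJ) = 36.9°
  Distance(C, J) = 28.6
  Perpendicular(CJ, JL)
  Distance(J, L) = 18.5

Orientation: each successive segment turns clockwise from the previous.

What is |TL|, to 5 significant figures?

45.123

∠GCJ = 36.9° gives CJ at -108.90° from the x-axis; with |CJ| = 28.6, J = (-14.571, -35.681). CJ ⟂ JL, so JL runs at 161.10°; with |JL| = 18.5, L = (-32.073, -29.689). Then |TL| = |L − T| = 45.123.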